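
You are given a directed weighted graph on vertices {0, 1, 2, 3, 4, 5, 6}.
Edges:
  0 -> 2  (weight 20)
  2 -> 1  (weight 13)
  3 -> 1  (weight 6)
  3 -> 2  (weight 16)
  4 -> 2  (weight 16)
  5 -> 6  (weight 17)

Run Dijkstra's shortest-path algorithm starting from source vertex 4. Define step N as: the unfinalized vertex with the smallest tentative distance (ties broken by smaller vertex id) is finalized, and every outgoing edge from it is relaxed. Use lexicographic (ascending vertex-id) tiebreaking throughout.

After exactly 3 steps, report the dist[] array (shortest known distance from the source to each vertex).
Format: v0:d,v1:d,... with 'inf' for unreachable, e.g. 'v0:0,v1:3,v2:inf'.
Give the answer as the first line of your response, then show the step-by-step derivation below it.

v0:inf,v1:29,v2:16,v3:inf,v4:0,v5:inf,v6:inf

step 1: dist = v0:inf,v1:inf,v2:16,v3:inf,v4:0,v5:inf,v6:inf
step 2: dist = v0:inf,v1:29,v2:16,v3:inf,v4:0,v5:inf,v6:inf
step 3: dist = v0:inf,v1:29,v2:16,v3:inf,v4:0,v5:inf,v6:inf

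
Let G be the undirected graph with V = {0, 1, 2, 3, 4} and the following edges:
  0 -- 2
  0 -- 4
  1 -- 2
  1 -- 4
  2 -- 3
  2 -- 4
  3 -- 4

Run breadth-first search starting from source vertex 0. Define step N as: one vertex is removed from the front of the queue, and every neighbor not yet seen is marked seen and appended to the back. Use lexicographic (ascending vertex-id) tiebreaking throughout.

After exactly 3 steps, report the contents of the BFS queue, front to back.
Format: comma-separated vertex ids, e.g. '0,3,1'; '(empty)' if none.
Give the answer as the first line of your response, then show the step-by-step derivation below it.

1,3

step 1: dequeue 0; queue=[2,4]; order=0
step 2: dequeue 2; queue=[4,1,3]; order=0,2
step 3: dequeue 4; queue=[1,3]; order=0,2,4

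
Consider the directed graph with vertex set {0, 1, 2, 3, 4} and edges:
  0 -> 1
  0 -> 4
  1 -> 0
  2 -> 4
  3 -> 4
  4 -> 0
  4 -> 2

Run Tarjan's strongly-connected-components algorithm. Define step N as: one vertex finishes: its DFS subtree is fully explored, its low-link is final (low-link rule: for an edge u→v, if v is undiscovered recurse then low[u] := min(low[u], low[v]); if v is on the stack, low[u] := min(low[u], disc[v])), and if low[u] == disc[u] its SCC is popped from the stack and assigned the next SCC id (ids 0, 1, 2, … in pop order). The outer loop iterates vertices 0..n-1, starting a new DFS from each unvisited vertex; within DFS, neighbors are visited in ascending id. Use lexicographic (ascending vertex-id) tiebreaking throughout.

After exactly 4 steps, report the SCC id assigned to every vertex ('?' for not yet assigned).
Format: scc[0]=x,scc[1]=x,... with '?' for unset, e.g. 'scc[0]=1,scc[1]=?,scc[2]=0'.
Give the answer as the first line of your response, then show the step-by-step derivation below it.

scc[0]=0,scc[1]=0,scc[2]=0,scc[3]=?,scc[4]=0

step 1: low=(low[0]=0,low[1]=0,low[2]=?,low[3]=?,low[4]=?); scc=(scc[0]=?,scc[1]=?,scc[2]=?,scc[3]=?,scc[4]=?)
step 2: low=(low[0]=0,low[1]=0,low[2]=2,low[3]=?,low[4]=0); scc=(scc[0]=?,scc[1]=?,scc[2]=?,scc[3]=?,scc[4]=?)
step 3: low=(low[0]=0,low[1]=0,low[2]=2,low[3]=?,low[4]=0); scc=(scc[0]=?,scc[1]=?,scc[2]=?,scc[3]=?,scc[4]=?)
step 4: low=(low[0]=0,low[1]=0,low[2]=2,low[3]=?,low[4]=0); scc=(scc[0]=0,scc[1]=0,scc[2]=0,scc[3]=?,scc[4]=0)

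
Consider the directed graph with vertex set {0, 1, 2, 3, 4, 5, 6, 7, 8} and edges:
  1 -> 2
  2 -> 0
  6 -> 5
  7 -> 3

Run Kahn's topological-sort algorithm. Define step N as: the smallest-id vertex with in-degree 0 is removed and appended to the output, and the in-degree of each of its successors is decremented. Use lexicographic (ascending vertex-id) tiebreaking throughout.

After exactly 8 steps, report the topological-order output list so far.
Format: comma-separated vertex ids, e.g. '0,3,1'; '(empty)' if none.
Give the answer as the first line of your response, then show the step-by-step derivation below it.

1,2,0,4,6,5,7,3

step 1: output 1; order=[1]; indeg=(1,0,0,1,0,1,0,0,0)
step 2: output 2; order=[1,2]; indeg=(0,0,0,1,0,1,0,0,0)
step 3: output 0; order=[1,2,0]; indeg=(0,0,0,1,0,1,0,0,0)
step 4: output 4; order=[1,2,0,4]; indeg=(0,0,0,1,0,1,0,0,0)
step 5: output 6; order=[1,2,0,4,6]; indeg=(0,0,0,1,0,0,0,0,0)
step 6: output 5; order=[1,2,0,4,6,5]; indeg=(0,0,0,1,0,0,0,0,0)
step 7: output 7; order=[1,2,0,4,6,5,7]; indeg=(0,0,0,0,0,0,0,0,0)
step 8: output 3; order=[1,2,0,4,6,5,7,3]; indeg=(0,0,0,0,0,0,0,0,0)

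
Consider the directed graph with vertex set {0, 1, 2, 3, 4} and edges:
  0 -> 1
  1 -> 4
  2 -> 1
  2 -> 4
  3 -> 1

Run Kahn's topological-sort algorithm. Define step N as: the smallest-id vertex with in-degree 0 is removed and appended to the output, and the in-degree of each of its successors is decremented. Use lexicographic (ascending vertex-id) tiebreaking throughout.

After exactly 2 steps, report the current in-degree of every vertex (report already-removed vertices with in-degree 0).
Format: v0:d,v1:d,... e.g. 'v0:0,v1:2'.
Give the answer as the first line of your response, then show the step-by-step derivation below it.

v0:0,v1:1,v2:0,v3:0,v4:1

step 1: output 0; order=[0]; indeg=(0,2,0,0,2)
step 2: output 2; order=[0,2]; indeg=(0,1,0,0,1)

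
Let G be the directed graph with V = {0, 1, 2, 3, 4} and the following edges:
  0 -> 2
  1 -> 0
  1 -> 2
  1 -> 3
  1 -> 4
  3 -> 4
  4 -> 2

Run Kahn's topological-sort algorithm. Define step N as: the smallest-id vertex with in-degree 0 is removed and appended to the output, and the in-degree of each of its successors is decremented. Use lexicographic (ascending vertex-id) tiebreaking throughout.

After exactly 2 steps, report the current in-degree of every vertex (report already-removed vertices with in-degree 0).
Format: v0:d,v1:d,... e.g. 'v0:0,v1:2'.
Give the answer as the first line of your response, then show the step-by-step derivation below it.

v0:0,v1:0,v2:1,v3:0,v4:1

step 1: output 1; order=[1]; indeg=(0,0,2,0,1)
step 2: output 0; order=[1,0]; indeg=(0,0,1,0,1)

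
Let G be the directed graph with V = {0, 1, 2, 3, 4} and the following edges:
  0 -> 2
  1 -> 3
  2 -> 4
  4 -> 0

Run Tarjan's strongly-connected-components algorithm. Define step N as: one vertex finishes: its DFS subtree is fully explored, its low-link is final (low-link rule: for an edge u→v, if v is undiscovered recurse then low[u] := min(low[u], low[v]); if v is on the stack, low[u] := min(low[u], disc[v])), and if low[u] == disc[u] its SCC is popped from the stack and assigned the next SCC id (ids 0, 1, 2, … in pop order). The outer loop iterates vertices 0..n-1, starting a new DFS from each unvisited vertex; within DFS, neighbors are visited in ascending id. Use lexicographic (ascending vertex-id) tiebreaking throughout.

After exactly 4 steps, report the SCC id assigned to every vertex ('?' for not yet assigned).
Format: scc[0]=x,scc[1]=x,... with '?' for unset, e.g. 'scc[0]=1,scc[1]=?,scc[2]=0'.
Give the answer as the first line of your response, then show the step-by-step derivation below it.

scc[0]=0,scc[1]=?,scc[2]=0,scc[3]=1,scc[4]=0

step 1: low=(low[0]=0,low[1]=?,low[2]=1,low[3]=?,low[4]=0); scc=(scc[0]=?,scc[1]=?,scc[2]=?,scc[3]=?,scc[4]=?)
step 2: low=(low[0]=0,low[1]=?,low[2]=0,low[3]=?,low[4]=0); scc=(scc[0]=?,scc[1]=?,scc[2]=?,scc[3]=?,scc[4]=?)
step 3: low=(low[0]=0,low[1]=?,low[2]=0,low[3]=?,low[4]=0); scc=(scc[0]=0,scc[1]=?,scc[2]=0,scc[3]=?,scc[4]=0)
step 4: low=(low[0]=0,low[1]=3,low[2]=0,low[3]=4,low[4]=0); scc=(scc[0]=0,scc[1]=?,scc[2]=0,scc[3]=1,scc[4]=0)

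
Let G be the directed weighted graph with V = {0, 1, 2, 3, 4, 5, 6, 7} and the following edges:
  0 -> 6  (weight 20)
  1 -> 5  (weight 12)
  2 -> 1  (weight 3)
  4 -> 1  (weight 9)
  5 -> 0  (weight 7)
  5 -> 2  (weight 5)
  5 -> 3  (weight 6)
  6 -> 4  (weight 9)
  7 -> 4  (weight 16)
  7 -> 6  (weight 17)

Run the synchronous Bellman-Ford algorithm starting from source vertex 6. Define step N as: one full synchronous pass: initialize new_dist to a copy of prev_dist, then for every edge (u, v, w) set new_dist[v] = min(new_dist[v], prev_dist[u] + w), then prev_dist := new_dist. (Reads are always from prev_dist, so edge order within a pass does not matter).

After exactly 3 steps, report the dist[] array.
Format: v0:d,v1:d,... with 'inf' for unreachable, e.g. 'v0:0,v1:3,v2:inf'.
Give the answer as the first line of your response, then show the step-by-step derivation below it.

v0:inf,v1:18,v2:inf,v3:inf,v4:9,v5:30,v6:0,v7:inf

step 1: dist = v0:inf,v1:inf,v2:inf,v3:inf,v4:9,v5:inf,v6:0,v7:inf
step 2: dist = v0:inf,v1:18,v2:inf,v3:inf,v4:9,v5:inf,v6:0,v7:inf
step 3: dist = v0:inf,v1:18,v2:inf,v3:inf,v4:9,v5:30,v6:0,v7:inf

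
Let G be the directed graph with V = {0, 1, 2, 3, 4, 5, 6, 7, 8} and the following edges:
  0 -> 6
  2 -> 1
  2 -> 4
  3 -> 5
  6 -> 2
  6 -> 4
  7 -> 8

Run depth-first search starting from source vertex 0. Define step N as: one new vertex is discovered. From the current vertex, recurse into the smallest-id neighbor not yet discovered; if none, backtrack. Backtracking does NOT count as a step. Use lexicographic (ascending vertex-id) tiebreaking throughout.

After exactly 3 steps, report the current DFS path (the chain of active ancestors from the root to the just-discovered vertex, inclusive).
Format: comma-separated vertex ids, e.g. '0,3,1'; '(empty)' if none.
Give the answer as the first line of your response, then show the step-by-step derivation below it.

0,6,2

step 1: discover 0; path=0; order=0
step 2: discover 6; path=0>6; order=0,6
step 3: discover 2; path=0>6>2; order=0,6,2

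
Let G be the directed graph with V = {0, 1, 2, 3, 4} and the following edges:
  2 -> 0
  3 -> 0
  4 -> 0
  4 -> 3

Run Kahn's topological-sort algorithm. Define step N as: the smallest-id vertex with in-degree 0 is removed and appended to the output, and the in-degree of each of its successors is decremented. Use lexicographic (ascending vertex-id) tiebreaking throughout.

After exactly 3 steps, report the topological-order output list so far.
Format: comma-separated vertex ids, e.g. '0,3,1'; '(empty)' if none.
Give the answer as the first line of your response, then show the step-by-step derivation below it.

1,2,4

step 1: output 1; order=[1]; indeg=(3,0,0,1,0)
step 2: output 2; order=[1,2]; indeg=(2,0,0,1,0)
step 3: output 4; order=[1,2,4]; indeg=(1,0,0,0,0)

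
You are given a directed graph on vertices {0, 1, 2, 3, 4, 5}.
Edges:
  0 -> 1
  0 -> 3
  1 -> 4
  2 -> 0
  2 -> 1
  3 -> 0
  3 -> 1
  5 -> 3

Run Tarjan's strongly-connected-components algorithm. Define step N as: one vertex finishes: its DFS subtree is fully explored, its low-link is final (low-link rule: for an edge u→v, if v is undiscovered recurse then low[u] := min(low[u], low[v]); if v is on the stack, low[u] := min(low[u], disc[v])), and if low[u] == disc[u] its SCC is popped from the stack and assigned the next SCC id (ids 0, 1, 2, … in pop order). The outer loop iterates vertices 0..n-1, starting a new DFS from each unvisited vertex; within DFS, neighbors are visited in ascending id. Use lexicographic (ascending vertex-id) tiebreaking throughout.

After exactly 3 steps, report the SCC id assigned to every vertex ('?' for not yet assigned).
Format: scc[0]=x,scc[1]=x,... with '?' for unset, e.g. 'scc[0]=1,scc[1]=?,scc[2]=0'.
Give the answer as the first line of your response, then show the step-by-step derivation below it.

scc[0]=?,scc[1]=1,scc[2]=?,scc[3]=?,scc[4]=0,scc[5]=?

step 1: low=(low[0]=0,low[1]=1,low[2]=?,low[3]=?,low[4]=2,low[5]=?); scc=(scc[0]=?,scc[1]=?,scc[2]=?,scc[3]=?,scc[4]=0,scc[5]=?)
step 2: low=(low[0]=0,low[1]=1,low[2]=?,low[3]=?,low[4]=2,low[5]=?); scc=(scc[0]=?,scc[1]=1,scc[2]=?,scc[3]=?,scc[4]=0,scc[5]=?)
step 3: low=(low[0]=0,low[1]=1,low[2]=?,low[3]=0,low[4]=2,low[5]=?); scc=(scc[0]=?,scc[1]=1,scc[2]=?,scc[3]=?,scc[4]=0,scc[5]=?)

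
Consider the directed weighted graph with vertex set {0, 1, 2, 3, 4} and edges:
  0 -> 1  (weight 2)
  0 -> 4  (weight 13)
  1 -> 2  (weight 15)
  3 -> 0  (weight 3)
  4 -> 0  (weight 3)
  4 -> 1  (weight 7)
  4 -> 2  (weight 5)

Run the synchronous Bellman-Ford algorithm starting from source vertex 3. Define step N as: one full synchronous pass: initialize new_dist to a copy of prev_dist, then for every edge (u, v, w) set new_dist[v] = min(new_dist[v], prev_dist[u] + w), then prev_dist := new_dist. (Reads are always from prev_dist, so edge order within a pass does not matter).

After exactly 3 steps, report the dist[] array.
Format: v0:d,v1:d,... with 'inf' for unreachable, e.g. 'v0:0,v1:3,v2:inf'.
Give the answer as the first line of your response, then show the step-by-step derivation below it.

v0:3,v1:5,v2:20,v3:0,v4:16

step 1: dist = v0:3,v1:inf,v2:inf,v3:0,v4:inf
step 2: dist = v0:3,v1:5,v2:inf,v3:0,v4:16
step 3: dist = v0:3,v1:5,v2:20,v3:0,v4:16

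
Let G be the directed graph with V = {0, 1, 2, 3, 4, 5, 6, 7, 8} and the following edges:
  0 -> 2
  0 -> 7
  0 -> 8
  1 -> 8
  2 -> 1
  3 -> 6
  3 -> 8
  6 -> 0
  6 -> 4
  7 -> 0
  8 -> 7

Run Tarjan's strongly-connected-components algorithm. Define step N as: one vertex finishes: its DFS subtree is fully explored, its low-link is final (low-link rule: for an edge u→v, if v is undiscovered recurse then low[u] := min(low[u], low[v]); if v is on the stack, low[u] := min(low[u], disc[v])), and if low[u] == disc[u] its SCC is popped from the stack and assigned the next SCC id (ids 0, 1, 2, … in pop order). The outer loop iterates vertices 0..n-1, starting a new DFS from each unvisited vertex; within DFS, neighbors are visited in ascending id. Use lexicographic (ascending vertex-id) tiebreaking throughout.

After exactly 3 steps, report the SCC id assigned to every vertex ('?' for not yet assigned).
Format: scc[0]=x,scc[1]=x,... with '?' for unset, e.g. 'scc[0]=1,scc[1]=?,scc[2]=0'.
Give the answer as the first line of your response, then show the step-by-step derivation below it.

scc[0]=?,scc[1]=?,scc[2]=?,scc[3]=?,scc[4]=?,scc[5]=?,scc[6]=?,scc[7]=?,scc[8]=?

step 1: low=(low[0]=0,low[1]=2,low[2]=1,low[3]=?,low[4]=?,low[5]=?,low[6]=?,low[7]=0,low[8]=3); scc=(scc[0]=?,scc[1]=?,scc[2]=?,scc[3]=?,scc[4]=?,scc[5]=?,scc[6]=?,scc[7]=?,scc[8]=?)
step 2: low=(low[0]=0,low[1]=2,low[2]=1,low[3]=?,low[4]=?,low[5]=?,low[6]=?,low[7]=0,low[8]=0); scc=(scc[0]=?,scc[1]=?,scc[2]=?,scc[3]=?,scc[4]=?,scc[5]=?,scc[6]=?,scc[7]=?,scc[8]=?)
step 3: low=(low[0]=0,low[1]=0,low[2]=1,low[3]=?,low[4]=?,low[5]=?,low[6]=?,low[7]=0,low[8]=0); scc=(scc[0]=?,scc[1]=?,scc[2]=?,scc[3]=?,scc[4]=?,scc[5]=?,scc[6]=?,scc[7]=?,scc[8]=?)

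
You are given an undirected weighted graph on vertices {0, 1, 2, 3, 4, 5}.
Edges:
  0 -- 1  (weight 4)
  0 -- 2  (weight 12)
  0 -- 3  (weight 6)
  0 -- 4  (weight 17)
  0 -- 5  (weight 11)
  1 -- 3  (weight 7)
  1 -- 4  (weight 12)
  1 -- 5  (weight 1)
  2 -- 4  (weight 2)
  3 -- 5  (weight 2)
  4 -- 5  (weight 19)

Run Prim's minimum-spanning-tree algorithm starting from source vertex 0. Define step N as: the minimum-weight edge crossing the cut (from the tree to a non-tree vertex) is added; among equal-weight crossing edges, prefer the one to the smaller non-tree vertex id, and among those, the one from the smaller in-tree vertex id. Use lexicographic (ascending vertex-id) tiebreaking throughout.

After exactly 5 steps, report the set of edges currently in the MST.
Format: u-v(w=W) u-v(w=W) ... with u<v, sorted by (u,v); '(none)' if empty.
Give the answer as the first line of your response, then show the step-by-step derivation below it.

0-1(w=4) 0-2(w=12) 1-5(w=1) 2-4(w=2) 3-5(w=2)

step 1: add edge 0-1 (w=4); MST = {0-1(w=4)}
step 2: add edge 1-5 (w=1); MST = {0-1(w=4) 1-5(w=1)}
step 3: add edge 3-5 (w=2); MST = {0-1(w=4) 1-5(w=1) 3-5(w=2)}
step 4: add edge 0-2 (w=12); MST = {0-1(w=4) 0-2(w=12) 1-5(w=1) 3-5(w=2)}
step 5: add edge 2-4 (w=2); MST = {0-1(w=4) 0-2(w=12) 1-5(w=1) 2-4(w=2) 3-5(w=2)}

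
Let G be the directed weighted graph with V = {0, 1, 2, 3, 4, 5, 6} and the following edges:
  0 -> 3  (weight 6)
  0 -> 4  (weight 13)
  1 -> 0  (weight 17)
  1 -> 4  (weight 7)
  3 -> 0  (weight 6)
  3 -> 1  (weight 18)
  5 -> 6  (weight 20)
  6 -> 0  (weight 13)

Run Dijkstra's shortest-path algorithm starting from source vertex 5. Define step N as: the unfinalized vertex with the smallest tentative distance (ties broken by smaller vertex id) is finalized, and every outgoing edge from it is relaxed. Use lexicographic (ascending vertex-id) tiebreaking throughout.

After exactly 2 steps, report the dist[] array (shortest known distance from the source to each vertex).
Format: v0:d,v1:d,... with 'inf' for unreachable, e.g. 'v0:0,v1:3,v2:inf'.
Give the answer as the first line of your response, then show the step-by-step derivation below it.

v0:33,v1:inf,v2:inf,v3:inf,v4:inf,v5:0,v6:20

step 1: dist = v0:inf,v1:inf,v2:inf,v3:inf,v4:inf,v5:0,v6:20
step 2: dist = v0:33,v1:inf,v2:inf,v3:inf,v4:inf,v5:0,v6:20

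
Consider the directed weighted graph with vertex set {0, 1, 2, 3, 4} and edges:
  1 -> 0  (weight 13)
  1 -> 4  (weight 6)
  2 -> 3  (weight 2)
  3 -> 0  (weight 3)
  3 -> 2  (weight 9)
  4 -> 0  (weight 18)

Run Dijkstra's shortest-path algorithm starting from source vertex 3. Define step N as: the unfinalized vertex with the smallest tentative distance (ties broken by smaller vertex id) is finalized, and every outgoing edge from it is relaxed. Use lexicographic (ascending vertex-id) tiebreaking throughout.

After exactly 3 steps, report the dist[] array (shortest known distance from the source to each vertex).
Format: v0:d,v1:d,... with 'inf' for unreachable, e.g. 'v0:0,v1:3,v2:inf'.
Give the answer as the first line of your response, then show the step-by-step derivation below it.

v0:3,v1:inf,v2:9,v3:0,v4:inf

step 1: dist = v0:3,v1:inf,v2:9,v3:0,v4:inf
step 2: dist = v0:3,v1:inf,v2:9,v3:0,v4:inf
step 3: dist = v0:3,v1:inf,v2:9,v3:0,v4:inf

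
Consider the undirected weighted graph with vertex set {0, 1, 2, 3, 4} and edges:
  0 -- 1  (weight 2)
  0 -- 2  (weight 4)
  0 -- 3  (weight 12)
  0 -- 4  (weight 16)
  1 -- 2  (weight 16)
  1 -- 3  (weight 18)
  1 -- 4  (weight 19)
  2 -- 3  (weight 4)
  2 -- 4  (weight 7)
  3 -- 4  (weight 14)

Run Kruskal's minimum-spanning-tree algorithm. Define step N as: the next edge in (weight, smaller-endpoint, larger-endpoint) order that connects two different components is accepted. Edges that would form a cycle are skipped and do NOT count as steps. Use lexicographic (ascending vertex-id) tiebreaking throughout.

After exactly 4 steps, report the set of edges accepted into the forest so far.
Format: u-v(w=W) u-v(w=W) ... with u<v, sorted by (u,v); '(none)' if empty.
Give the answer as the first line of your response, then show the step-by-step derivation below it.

0-1(w=2) 0-2(w=4) 2-3(w=4) 2-4(w=7)

step 1: add edge 0-1 (w=2); MST = {0-1(w=2)}
step 2: add edge 0-2 (w=4); MST = {0-1(w=2) 0-2(w=4)}
step 3: add edge 2-3 (w=4); MST = {0-1(w=2) 0-2(w=4) 2-3(w=4)}
step 4: add edge 2-4 (w=7); MST = {0-1(w=2) 0-2(w=4) 2-3(w=4) 2-4(w=7)}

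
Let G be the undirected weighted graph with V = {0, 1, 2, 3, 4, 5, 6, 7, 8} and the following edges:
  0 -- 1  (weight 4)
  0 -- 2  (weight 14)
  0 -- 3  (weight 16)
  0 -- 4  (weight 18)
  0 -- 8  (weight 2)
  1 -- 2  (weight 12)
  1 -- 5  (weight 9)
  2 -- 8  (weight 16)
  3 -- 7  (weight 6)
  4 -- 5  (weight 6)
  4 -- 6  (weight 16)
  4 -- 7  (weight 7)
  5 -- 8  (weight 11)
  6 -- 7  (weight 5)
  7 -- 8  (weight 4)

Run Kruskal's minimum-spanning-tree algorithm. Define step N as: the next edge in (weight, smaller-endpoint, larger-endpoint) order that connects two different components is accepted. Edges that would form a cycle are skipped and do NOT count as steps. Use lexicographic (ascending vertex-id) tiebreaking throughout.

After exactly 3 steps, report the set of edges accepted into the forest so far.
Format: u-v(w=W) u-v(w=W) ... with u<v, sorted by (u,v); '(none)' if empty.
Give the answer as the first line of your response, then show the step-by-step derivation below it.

0-1(w=4) 0-8(w=2) 7-8(w=4)

step 1: add edge 0-8 (w=2); MST = {0-8(w=2)}
step 2: add edge 0-1 (w=4); MST = {0-1(w=4) 0-8(w=2)}
step 3: add edge 7-8 (w=4); MST = {0-1(w=4) 0-8(w=2) 7-8(w=4)}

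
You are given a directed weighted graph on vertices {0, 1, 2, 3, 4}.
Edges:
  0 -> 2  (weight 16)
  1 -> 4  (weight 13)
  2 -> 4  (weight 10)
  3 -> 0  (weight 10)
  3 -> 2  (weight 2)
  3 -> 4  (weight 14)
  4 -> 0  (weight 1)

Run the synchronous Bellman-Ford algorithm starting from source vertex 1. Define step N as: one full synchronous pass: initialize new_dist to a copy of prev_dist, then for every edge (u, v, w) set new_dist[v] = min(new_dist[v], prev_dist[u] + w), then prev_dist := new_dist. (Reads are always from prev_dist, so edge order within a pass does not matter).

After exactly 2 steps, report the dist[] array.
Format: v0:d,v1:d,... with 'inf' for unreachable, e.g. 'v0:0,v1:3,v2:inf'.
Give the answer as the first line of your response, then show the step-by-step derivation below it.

v0:14,v1:0,v2:inf,v3:inf,v4:13

step 1: dist = v0:inf,v1:0,v2:inf,v3:inf,v4:13
step 2: dist = v0:14,v1:0,v2:inf,v3:inf,v4:13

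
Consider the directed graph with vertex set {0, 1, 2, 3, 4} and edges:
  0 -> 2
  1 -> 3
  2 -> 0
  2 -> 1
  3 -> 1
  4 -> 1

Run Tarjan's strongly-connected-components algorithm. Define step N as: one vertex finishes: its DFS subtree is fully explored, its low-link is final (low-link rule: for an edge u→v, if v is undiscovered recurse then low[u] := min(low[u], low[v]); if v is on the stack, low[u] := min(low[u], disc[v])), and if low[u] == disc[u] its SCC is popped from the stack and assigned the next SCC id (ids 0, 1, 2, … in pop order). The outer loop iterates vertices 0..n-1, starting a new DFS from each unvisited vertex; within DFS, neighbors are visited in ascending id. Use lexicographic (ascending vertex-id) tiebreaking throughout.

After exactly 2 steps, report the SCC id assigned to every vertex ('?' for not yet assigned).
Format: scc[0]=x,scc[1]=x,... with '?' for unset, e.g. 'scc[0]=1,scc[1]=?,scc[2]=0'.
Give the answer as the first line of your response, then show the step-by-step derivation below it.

scc[0]=?,scc[1]=0,scc[2]=?,scc[3]=0,scc[4]=?

step 1: low=(low[0]=0,low[1]=2,low[2]=0,low[3]=2,low[4]=?); scc=(scc[0]=?,scc[1]=?,scc[2]=?,scc[3]=?,scc[4]=?)
step 2: low=(low[0]=0,low[1]=2,low[2]=0,low[3]=2,low[4]=?); scc=(scc[0]=?,scc[1]=0,scc[2]=?,scc[3]=0,scc[4]=?)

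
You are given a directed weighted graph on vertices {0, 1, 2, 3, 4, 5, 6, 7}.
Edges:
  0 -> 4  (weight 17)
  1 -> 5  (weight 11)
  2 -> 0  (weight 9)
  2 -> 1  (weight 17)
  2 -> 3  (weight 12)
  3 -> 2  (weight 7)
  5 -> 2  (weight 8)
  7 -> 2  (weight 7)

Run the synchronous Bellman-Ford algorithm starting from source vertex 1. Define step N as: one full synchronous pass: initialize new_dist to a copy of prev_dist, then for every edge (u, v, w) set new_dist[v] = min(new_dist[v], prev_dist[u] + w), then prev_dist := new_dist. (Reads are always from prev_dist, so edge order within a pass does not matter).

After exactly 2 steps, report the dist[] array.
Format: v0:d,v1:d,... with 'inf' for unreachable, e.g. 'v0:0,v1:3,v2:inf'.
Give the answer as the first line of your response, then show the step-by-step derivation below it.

v0:inf,v1:0,v2:19,v3:inf,v4:inf,v5:11,v6:inf,v7:inf

step 1: dist = v0:inf,v1:0,v2:inf,v3:inf,v4:inf,v5:11,v6:inf,v7:inf
step 2: dist = v0:inf,v1:0,v2:19,v3:inf,v4:inf,v5:11,v6:inf,v7:inf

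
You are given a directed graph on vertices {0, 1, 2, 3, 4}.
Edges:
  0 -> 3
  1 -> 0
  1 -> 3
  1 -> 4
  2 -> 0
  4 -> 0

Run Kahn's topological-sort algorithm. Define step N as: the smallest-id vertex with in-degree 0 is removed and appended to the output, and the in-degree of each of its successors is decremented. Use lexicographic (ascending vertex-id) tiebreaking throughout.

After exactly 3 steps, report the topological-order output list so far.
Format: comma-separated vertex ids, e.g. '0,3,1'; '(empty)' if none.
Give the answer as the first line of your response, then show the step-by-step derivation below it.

1,2,4

step 1: output 1; order=[1]; indeg=(2,0,0,1,0)
step 2: output 2; order=[1,2]; indeg=(1,0,0,1,0)
step 3: output 4; order=[1,2,4]; indeg=(0,0,0,1,0)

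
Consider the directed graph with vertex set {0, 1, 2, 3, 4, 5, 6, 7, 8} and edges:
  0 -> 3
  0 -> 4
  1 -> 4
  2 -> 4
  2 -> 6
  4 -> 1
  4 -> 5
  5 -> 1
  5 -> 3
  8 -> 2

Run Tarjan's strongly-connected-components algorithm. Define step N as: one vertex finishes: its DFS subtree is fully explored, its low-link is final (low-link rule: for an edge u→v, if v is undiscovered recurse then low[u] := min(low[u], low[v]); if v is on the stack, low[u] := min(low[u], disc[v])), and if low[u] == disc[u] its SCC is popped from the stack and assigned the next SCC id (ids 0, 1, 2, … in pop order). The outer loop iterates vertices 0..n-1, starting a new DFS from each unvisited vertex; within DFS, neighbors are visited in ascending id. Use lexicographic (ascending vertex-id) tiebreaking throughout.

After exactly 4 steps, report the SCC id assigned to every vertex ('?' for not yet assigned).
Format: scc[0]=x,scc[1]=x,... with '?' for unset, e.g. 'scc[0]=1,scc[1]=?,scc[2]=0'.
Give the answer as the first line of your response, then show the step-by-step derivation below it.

scc[0]=?,scc[1]=1,scc[2]=?,scc[3]=0,scc[4]=1,scc[5]=1,scc[6]=?,scc[7]=?,scc[8]=?

step 1: low=(low[0]=0,low[1]=?,low[2]=?,low[3]=1,low[4]=?,low[5]=?,low[6]=?,low[7]=?,low[8]=?); scc=(scc[0]=?,scc[1]=?,scc[2]=?,scc[3]=0,scc[4]=?,scc[5]=?,scc[6]=?,scc[7]=?,scc[8]=?)
step 2: low=(low[0]=0,low[1]=2,low[2]=?,low[3]=1,low[4]=2,low[5]=?,low[6]=?,low[7]=?,low[8]=?); scc=(scc[0]=?,scc[1]=?,scc[2]=?,scc[3]=0,scc[4]=?,scc[5]=?,scc[6]=?,scc[7]=?,scc[8]=?)
step 3: low=(low[0]=0,low[1]=2,low[2]=?,low[3]=1,low[4]=2,low[5]=3,low[6]=?,low[7]=?,low[8]=?); scc=(scc[0]=?,scc[1]=?,scc[2]=?,scc[3]=0,scc[4]=?,scc[5]=?,scc[6]=?,scc[7]=?,scc[8]=?)
step 4: low=(low[0]=0,low[1]=2,low[2]=?,low[3]=1,low[4]=2,low[5]=3,low[6]=?,low[7]=?,low[8]=?); scc=(scc[0]=?,scc[1]=1,scc[2]=?,scc[3]=0,scc[4]=1,scc[5]=1,scc[6]=?,scc[7]=?,scc[8]=?)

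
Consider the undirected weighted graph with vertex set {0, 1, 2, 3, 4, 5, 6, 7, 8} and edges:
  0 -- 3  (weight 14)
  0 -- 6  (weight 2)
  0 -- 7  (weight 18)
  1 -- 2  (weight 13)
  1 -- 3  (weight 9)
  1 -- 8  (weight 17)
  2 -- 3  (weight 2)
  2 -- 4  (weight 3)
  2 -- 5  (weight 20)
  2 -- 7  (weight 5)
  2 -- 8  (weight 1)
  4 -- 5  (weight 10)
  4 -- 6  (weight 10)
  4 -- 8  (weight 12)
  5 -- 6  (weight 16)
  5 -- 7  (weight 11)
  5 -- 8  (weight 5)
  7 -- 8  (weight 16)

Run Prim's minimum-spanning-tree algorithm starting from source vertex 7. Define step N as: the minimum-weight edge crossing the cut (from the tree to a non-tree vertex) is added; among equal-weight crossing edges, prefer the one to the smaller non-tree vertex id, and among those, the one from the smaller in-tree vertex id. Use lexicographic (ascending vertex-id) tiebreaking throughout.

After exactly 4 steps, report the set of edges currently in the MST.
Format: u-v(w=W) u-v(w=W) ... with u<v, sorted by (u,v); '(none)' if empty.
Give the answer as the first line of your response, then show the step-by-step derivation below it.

2-3(w=2) 2-4(w=3) 2-7(w=5) 2-8(w=1)

step 1: add edge 2-7 (w=5); MST = {2-7(w=5)}
step 2: add edge 2-8 (w=1); MST = {2-7(w=5) 2-8(w=1)}
step 3: add edge 2-3 (w=2); MST = {2-3(w=2) 2-7(w=5) 2-8(w=1)}
step 4: add edge 2-4 (w=3); MST = {2-3(w=2) 2-4(w=3) 2-7(w=5) 2-8(w=1)}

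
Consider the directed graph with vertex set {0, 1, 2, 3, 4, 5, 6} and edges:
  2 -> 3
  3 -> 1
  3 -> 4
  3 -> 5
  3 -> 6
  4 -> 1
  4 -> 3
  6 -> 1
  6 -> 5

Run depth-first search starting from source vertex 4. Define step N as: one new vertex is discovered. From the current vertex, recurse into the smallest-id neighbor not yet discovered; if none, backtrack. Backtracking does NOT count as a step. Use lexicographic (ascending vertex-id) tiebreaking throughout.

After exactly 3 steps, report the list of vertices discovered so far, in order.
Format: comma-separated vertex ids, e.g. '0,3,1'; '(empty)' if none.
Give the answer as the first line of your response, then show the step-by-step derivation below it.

4,1,3

step 1: discover 4; path=4; order=4
step 2: discover 1; path=4>1; order=4,1
step 3: discover 3; path=4>3; order=4,1,3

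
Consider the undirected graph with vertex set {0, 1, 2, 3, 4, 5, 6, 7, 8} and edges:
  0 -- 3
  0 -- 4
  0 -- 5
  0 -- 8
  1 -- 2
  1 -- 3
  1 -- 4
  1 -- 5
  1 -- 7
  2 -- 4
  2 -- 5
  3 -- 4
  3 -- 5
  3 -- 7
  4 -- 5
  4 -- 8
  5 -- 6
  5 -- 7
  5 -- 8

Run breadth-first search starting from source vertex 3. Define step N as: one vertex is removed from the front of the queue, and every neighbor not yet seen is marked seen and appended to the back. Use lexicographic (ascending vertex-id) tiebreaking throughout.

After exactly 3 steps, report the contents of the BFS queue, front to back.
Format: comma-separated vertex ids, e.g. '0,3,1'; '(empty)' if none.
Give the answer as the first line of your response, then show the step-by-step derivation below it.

4,5,7,8,2

step 1: dequeue 3; queue=[0,1,4,5,7]; order=3
step 2: dequeue 0; queue=[1,4,5,7,8]; order=3,0
step 3: dequeue 1; queue=[4,5,7,8,2]; order=3,0,1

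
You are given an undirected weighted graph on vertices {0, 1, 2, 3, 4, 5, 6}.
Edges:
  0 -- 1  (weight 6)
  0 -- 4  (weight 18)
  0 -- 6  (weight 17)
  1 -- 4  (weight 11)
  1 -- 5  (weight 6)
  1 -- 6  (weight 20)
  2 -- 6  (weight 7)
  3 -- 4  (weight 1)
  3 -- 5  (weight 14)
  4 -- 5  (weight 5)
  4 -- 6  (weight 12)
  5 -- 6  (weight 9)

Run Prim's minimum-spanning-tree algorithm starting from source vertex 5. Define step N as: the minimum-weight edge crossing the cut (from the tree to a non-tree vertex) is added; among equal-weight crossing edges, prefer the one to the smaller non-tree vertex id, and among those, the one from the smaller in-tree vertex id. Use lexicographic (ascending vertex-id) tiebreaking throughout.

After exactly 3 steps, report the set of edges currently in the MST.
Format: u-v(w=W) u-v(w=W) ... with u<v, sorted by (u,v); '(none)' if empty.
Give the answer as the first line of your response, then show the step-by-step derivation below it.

1-5(w=6) 3-4(w=1) 4-5(w=5)

step 1: add edge 4-5 (w=5); MST = {4-5(w=5)}
step 2: add edge 3-4 (w=1); MST = {3-4(w=1) 4-5(w=5)}
step 3: add edge 1-5 (w=6); MST = {1-5(w=6) 3-4(w=1) 4-5(w=5)}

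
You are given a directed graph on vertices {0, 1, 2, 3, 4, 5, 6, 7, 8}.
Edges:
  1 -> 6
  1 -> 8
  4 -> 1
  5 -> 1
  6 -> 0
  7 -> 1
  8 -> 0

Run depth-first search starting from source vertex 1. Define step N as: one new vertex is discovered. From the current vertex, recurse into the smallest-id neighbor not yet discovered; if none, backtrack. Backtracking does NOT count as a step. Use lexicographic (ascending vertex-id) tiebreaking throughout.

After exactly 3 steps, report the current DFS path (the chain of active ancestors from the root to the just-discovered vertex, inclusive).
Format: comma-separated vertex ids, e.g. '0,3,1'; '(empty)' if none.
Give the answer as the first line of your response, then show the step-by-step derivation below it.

1,6,0

step 1: discover 1; path=1; order=1
step 2: discover 6; path=1>6; order=1,6
step 3: discover 0; path=1>6>0; order=1,6,0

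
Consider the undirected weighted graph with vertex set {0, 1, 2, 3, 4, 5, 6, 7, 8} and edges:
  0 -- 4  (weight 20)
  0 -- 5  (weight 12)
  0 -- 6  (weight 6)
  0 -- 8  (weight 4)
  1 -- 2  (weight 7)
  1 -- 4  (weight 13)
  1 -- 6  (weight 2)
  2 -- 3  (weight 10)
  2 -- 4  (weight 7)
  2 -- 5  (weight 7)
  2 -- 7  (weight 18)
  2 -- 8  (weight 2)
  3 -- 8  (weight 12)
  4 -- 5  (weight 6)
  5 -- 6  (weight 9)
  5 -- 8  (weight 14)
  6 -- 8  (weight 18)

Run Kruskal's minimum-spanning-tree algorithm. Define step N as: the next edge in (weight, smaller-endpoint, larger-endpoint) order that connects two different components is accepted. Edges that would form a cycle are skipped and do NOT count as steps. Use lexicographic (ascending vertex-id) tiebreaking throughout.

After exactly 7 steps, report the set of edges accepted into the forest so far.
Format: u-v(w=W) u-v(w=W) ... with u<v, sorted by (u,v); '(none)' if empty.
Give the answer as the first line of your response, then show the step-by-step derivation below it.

0-6(w=6) 0-8(w=4) 1-6(w=2) 2-3(w=10) 2-4(w=7) 2-8(w=2) 4-5(w=6)

step 1: add edge 1-6 (w=2); MST = {1-6(w=2)}
step 2: add edge 2-8 (w=2); MST = {1-6(w=2) 2-8(w=2)}
step 3: add edge 0-8 (w=4); MST = {0-8(w=4) 1-6(w=2) 2-8(w=2)}
step 4: add edge 0-6 (w=6); MST = {0-6(w=6) 0-8(w=4) 1-6(w=2) 2-8(w=2)}
step 5: add edge 4-5 (w=6); MST = {0-6(w=6) 0-8(w=4) 1-6(w=2) 2-8(w=2) 4-5(w=6)}
step 6: add edge 2-4 (w=7); MST = {0-6(w=6) 0-8(w=4) 1-6(w=2) 2-4(w=7) 2-8(w=2) 4-5(w=6)}
step 7: add edge 2-3 (w=10); MST = {0-6(w=6) 0-8(w=4) 1-6(w=2) 2-3(w=10) 2-4(w=7) 2-8(w=2) 4-5(w=6)}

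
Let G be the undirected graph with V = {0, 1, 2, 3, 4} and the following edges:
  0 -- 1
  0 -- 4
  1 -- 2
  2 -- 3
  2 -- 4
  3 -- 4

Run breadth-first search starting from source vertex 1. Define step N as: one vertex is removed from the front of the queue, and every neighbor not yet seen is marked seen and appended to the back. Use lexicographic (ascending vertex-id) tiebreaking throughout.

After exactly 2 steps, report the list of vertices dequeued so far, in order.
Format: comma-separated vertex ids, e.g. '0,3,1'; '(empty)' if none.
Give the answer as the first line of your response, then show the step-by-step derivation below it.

1,0

step 1: dequeue 1; queue=[0,2]; order=1
step 2: dequeue 0; queue=[2,4]; order=1,0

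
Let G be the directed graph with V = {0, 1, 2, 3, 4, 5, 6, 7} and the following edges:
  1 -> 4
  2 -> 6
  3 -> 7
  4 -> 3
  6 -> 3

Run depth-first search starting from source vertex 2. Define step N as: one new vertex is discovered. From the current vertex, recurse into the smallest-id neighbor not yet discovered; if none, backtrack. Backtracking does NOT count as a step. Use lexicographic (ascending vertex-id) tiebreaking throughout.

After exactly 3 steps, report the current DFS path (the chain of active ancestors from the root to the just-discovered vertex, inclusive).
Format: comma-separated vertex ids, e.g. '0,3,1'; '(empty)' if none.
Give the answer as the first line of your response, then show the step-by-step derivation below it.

2,6,3

step 1: discover 2; path=2; order=2
step 2: discover 6; path=2>6; order=2,6
step 3: discover 3; path=2>6>3; order=2,6,3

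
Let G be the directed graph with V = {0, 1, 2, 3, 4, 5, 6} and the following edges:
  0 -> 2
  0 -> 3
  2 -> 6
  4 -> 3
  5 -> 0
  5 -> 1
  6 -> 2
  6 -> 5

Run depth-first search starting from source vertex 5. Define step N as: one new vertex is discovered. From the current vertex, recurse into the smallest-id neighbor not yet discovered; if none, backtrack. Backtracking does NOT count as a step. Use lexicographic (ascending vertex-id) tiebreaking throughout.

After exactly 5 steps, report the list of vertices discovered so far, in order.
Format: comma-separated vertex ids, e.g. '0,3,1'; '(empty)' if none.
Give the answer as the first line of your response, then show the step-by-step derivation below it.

5,0,2,6,3

step 1: discover 5; path=5; order=5
step 2: discover 0; path=5>0; order=5,0
step 3: discover 2; path=5>0>2; order=5,0,2
step 4: discover 6; path=5>0>2>6; order=5,0,2,6
step 5: discover 3; path=5>0>3; order=5,0,2,6,3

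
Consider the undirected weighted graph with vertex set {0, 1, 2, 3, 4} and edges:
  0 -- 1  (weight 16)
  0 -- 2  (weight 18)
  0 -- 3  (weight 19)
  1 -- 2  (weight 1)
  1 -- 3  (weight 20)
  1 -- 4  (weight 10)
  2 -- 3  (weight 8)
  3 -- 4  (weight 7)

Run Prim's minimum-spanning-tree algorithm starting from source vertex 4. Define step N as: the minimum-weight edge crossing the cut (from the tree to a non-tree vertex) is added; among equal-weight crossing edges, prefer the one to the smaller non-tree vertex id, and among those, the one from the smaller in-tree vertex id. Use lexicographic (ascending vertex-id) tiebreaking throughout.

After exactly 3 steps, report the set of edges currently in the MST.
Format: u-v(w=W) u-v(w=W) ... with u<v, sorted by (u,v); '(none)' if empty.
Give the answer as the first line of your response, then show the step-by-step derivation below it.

1-2(w=1) 2-3(w=8) 3-4(w=7)

step 1: add edge 3-4 (w=7); MST = {3-4(w=7)}
step 2: add edge 2-3 (w=8); MST = {2-3(w=8) 3-4(w=7)}
step 3: add edge 1-2 (w=1); MST = {1-2(w=1) 2-3(w=8) 3-4(w=7)}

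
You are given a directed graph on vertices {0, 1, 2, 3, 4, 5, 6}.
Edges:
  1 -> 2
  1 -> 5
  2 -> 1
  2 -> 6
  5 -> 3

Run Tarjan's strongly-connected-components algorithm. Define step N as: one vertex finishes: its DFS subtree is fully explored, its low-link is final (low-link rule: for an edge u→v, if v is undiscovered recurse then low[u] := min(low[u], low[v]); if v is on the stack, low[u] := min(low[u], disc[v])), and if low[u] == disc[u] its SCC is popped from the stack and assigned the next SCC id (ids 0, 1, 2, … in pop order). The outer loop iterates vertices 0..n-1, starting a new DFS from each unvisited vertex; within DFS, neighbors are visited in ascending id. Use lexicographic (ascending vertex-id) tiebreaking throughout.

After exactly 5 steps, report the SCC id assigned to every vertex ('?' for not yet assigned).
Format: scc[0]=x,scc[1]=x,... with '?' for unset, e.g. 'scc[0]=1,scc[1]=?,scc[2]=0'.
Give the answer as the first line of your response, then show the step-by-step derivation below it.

scc[0]=0,scc[1]=?,scc[2]=?,scc[3]=2,scc[4]=?,scc[5]=3,scc[6]=1

step 1: low=(low[0]=0,low[1]=?,low[2]=?,low[3]=?,low[4]=?,low[5]=?,low[6]=?); scc=(scc[0]=0,scc[1]=?,scc[2]=?,scc[3]=?,scc[4]=?,scc[5]=?,scc[6]=?)
step 2: low=(low[0]=0,low[1]=1,low[2]=1,low[3]=?,low[4]=?,low[5]=?,low[6]=3); scc=(scc[0]=0,scc[1]=?,scc[2]=?,scc[3]=?,scc[4]=?,scc[5]=?,scc[6]=1)
step 3: low=(low[0]=0,low[1]=1,low[2]=1,low[3]=?,low[4]=?,low[5]=?,low[6]=3); scc=(scc[0]=0,scc[1]=?,scc[2]=?,scc[3]=?,scc[4]=?,scc[5]=?,scc[6]=1)
step 4: low=(low[0]=0,low[1]=1,low[2]=1,low[3]=5,low[4]=?,low[5]=4,low[6]=3); scc=(scc[0]=0,scc[1]=?,scc[2]=?,scc[3]=2,scc[4]=?,scc[5]=?,scc[6]=1)
step 5: low=(low[0]=0,low[1]=1,low[2]=1,low[3]=5,low[4]=?,low[5]=4,low[6]=3); scc=(scc[0]=0,scc[1]=?,scc[2]=?,scc[3]=2,scc[4]=?,scc[5]=3,scc[6]=1)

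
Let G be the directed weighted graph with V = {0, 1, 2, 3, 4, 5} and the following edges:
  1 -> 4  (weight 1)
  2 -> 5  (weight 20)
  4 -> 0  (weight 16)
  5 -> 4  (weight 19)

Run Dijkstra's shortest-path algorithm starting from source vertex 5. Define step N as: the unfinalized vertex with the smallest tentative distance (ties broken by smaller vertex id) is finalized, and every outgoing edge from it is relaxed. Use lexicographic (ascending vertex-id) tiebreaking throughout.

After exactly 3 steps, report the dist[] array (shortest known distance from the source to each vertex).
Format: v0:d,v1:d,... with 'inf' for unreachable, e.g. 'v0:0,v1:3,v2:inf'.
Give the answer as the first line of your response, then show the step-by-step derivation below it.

v0:35,v1:inf,v2:inf,v3:inf,v4:19,v5:0

step 1: dist = v0:inf,v1:inf,v2:inf,v3:inf,v4:19,v5:0
step 2: dist = v0:35,v1:inf,v2:inf,v3:inf,v4:19,v5:0
step 3: dist = v0:35,v1:inf,v2:inf,v3:inf,v4:19,v5:0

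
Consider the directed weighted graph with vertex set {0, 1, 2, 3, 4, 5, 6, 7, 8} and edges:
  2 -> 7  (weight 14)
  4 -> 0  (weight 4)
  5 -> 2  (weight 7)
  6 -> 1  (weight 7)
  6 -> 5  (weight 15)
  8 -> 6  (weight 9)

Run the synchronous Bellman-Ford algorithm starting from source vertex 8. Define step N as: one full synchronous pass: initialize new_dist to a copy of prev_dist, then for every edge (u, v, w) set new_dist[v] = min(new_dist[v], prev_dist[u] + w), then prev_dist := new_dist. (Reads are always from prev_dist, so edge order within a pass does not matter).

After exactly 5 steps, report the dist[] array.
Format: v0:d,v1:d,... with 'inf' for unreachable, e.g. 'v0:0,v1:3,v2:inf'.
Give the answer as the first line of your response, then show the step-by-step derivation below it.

v0:inf,v1:16,v2:31,v3:inf,v4:inf,v5:24,v6:9,v7:45,v8:0

step 1: dist = v0:inf,v1:inf,v2:inf,v3:inf,v4:inf,v5:inf,v6:9,v7:inf,v8:0
step 2: dist = v0:inf,v1:16,v2:inf,v3:inf,v4:inf,v5:24,v6:9,v7:inf,v8:0
step 3: dist = v0:inf,v1:16,v2:31,v3:inf,v4:inf,v5:24,v6:9,v7:inf,v8:0
step 4: dist = v0:inf,v1:16,v2:31,v3:inf,v4:inf,v5:24,v6:9,v7:45,v8:0
step 5: dist = v0:inf,v1:16,v2:31,v3:inf,v4:inf,v5:24,v6:9,v7:45,v8:0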